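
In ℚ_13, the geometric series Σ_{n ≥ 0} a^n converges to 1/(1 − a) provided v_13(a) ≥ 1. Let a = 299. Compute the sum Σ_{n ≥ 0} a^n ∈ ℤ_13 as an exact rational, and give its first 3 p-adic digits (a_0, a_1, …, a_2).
Σ a^n = 1/(1 − a) = -1/298;  first 3 digits = (1, 10, 10)

v_13(a) = 1 ≥ 1, so the series converges in ℤ_13 to 1/(1 − a) = 1/(1 − 299) = -1/298. Expand this rational in ℤ_13: compute digits iteratively via d_i = x_i mod 13, x_{i+1} = (x_i − d_i)/13. The first 3 digits are (1, 10, 10).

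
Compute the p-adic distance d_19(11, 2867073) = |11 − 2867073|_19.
d_19(11, 2867073) = 1/130321

Step 1 — x − y = 11 − 2867073 = -2867062. Step 2 — v_19(-2867062) = 4 (factor: -2867062 = −(19^4 · 22); the sign does not affect v_p). Step 3 — |x − y|_19 = 19^{-4} = 1/130321.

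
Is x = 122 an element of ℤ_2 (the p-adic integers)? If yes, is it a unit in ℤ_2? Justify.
x ∈ ℤ_2 but not a unit; v_2(x) = 1 > 0

ℤ_2 = {x ∈ ℚ_2 : v_2(x) ≥ 0} and ℤ_2^× = {x ∈ ℤ_2 : v_2(x) = 0}. Here v_2(122) = v_2(num) − v_2(den) = 1; compare against these criteria.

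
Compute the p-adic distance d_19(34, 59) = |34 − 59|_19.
d_19(34, 59) = 1

Step 1 — x − y = 34 − 59 = -25. Step 2 — v_19(-25) = 0 (factor: -25 = −(19^0 · 25); the sign does not affect v_p). Step 3 — |x − y|_19 = 19^{0} = 1.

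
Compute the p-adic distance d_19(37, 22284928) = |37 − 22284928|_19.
d_19(37, 22284928) = 1/2476099

Step 1 — x − y = 37 − 22284928 = -22284891. Step 2 — v_19(-22284891) = 5 (factor: -22284891 = −(19^5 · 9); the sign does not affect v_p). Step 3 — |x − y|_19 = 19^{-5} = 1/2476099.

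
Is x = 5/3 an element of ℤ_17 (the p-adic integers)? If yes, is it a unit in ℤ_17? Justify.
x ∈ ℤ_17^× (unit); v_17(x) = 0

ℤ_17 = {x ∈ ℚ_17 : v_17(x) ≥ 0} and ℤ_17^× = {x ∈ ℤ_17 : v_17(x) = 0}. Here v_17(5/3) = v_17(num) − v_17(den) = 0; compare against these criteria.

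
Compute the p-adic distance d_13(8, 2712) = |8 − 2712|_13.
d_13(8, 2712) = 1/169

Step 1 — x − y = 8 − 2712 = -2704. Step 2 — v_13(-2704) = 2 (factor: -2704 = −(13^2 · 16); the sign does not affect v_p). Step 3 — |x − y|_13 = 13^{-2} = 1/169.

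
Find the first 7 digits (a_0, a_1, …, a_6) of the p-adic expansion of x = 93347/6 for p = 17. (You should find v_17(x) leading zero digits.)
(a_0, …, a_6) = (0, 0, 0, 6, 14, 2, 14)

v_17(93347/6) = 3, so a_0 = ... = a_2 = 0. Factor out: x = 17^3 · u with u = 19/6 a unit in ℤ_17. Expand u iteratively via a_{v+i} = u_i mod 17, u_{i+1} = (u_i − a_{v+i})/17:
  u_0 = 19/6;  a_3 = 6;  u_1 = (u_0 − 6)/17 = -1/6
  u_1 = -1/6;  a_4 = 14;  u_2 = (u_1 − 14)/17 = -5/6
  u_2 = -5/6;  a_5 = 2;  u_3 = (u_2 − 2)/17 = -1/6
  u_3 = -1/6;  a_6 = 14;  u_4 = (u_3 − 14)/17 = -5/6
Digits: (0, 0, 0, 6, 14, 2, 14).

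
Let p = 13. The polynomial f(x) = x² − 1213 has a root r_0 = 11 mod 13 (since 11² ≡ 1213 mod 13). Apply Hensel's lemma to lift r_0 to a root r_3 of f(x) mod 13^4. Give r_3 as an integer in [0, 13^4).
r_3 = 17145 (mod 28561)

Hensel's recurrence: r_{i+1} = r_i − f(r_i)·(f′(r_i))^{-1} mod 13^{i+2}, with f′(x) = 2x. Iterate:
  r_0 = 11 (mod 13)
  r_1 = 76 (mod 169)
  r_2 = 1766 (mod 2197)
  r_3 = 17145 (mod 28561)
Final: r_3 = 17145, and one checks f(r_3) ≡ 0 mod 13^4.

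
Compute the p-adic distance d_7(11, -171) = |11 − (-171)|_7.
d_7(11, -171) = 1/7

Step 1 — x − y = 11 − (-171) = 182. Step 2 — v_7(182) = 1 (factor: 182 = (7^1 · 26); the sign does not affect v_p). Step 3 — |x − y|_7 = 7^{-1} = 1/7.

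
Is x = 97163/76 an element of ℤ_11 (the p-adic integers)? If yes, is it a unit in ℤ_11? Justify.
x ∈ ℤ_11 but not a unit; v_11(x) = 3 > 0

ℤ_11 = {x ∈ ℚ_11 : v_11(x) ≥ 0} and ℤ_11^× = {x ∈ ℤ_11 : v_11(x) = 0}. Here v_11(97163/76) = v_11(num) − v_11(den) = 3; compare against these criteria.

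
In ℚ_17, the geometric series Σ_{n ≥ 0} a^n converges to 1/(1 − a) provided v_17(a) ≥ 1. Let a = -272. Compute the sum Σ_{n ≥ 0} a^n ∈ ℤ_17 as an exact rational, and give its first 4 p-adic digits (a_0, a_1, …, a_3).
Σ a^n = 1/(1 − a) = 1/273;  first 4 digits = (1, 1, 0, 16)

v_17(a) = 1 ≥ 1, so the series converges in ℤ_17 to 1/(1 − a) = 1/(1 − (-272)) = 1/273. Expand this rational in ℤ_17: compute digits iteratively via d_i = x_i mod 17, x_{i+1} = (x_i − d_i)/17. The first 4 digits are (1, 1, 0, 16).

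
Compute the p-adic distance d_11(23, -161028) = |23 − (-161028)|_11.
d_11(23, -161028) = 1/161051

Step 1 — x − y = 23 − (-161028) = 161051. Step 2 — v_11(161051) = 5 (factor: 161051 = (11^5 · 1); the sign does not affect v_p). Step 3 — |x − y|_11 = 11^{-5} = 1/161051.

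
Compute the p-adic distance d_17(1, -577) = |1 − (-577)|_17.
d_17(1, -577) = 1/289

Step 1 — x − y = 1 − (-577) = 578. Step 2 — v_17(578) = 2 (factor: 578 = (17^2 · 2); the sign does not affect v_p). Step 3 — |x − y|_17 = 17^{-2} = 1/289.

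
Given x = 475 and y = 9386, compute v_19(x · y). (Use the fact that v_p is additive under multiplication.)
v_19(4458350) = 3

v_p(x) = 1 (factor: 475 = 19^1 · 25); v_p(y) = 2 (factor: 9386 = 19^2 · 26). Additivity: v_p(xy) = v_p(x) + v_p(y) = 1 + 2 = 3. (Direct check: xy = 4458350 = 19^3 · (650).)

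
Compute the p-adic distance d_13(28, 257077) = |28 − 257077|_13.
d_13(28, 257077) = 1/28561

Step 1 — x − y = 28 − 257077 = -257049. Step 2 — v_13(-257049) = 4 (factor: -257049 = −(13^4 · 9); the sign does not affect v_p). Step 3 — |x − y|_13 = 13^{-4} = 1/28561.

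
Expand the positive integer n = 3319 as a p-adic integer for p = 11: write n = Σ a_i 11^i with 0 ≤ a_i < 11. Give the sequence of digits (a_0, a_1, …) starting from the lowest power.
(a_0, a_1, …) = (8, 4, 5, 2)

Repeated division by 11 gives the digits low-to-high: 3319 = 8 + 4·11^1 + 5·11^2 + 2·11^3. Digit sequence: (8, 4, 5, 2).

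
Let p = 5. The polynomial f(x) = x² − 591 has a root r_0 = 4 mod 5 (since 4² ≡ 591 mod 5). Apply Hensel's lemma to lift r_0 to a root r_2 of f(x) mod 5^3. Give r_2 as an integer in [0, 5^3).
r_2 = 29 (mod 125)

Hensel's recurrence: r_{i+1} = r_i − f(r_i)·(f′(r_i))^{-1} mod 5^{i+2}, with f′(x) = 2x. Iterate:
  r_0 = 4 (mod 5)
  r_1 = 4 (mod 25)
  r_2 = 29 (mod 125)
Final: r_2 = 29, and one checks f(r_2) ≡ 0 mod 5^3.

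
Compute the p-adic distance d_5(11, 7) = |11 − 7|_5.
d_5(11, 7) = 1

Step 1 — x − y = 11 − 7 = 4. Step 2 — v_5(4) = 0 (factor: 4 = (5^0 · 4); the sign does not affect v_p). Step 3 — |x − y|_5 = 5^{0} = 1.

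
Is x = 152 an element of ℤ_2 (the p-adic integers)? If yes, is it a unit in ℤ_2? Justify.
x ∈ ℤ_2 but not a unit; v_2(x) = 3 > 0

ℤ_2 = {x ∈ ℚ_2 : v_2(x) ≥ 0} and ℤ_2^× = {x ∈ ℤ_2 : v_2(x) = 0}. Here v_2(152) = v_2(num) − v_2(den) = 3; compare against these criteria.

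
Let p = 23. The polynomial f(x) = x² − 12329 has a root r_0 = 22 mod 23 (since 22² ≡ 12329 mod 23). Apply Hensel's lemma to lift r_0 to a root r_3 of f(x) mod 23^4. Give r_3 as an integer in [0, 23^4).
r_3 = 278437 (mod 279841)

Hensel's recurrence: r_{i+1} = r_i − f(r_i)·(f′(r_i))^{-1} mod 23^{i+2}, with f′(x) = 2x. Iterate:
  r_0 = 22 (mod 23)
  r_1 = 183 (mod 529)
  r_2 = 10763 (mod 12167)
  r_3 = 278437 (mod 279841)
Final: r_3 = 278437, and one checks f(r_3) ≡ 0 mod 23^4.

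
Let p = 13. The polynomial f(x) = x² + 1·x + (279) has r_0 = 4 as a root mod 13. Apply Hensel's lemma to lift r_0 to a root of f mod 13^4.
r_3 = 16514 (mod 28561)

Hensel: r_{i+1} = r_i − f(r_i)·(f′(r_i))^{-1} mod 13^{i+2}, f′(x) = 2x + 1. Iterate:
  r_0 = 4 (mod 13)
  r_1 = 121 (mod 169)
  r_2 = 1135 (mod 2197)
  r_3 = 16514 (mod 28561)
Final: r = 16514 satisfies f(r) ≡ 0 mod 13^4.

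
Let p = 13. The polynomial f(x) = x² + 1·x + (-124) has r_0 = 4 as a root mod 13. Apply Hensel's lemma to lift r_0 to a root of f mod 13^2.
r_1 = 147 (mod 169)

Hensel: r_{i+1} = r_i − f(r_i)·(f′(r_i))^{-1} mod 13^{i+2}, f′(x) = 2x + 1. Iterate:
  r_0 = 4 (mod 13)
  r_1 = 147 (mod 169)
Final: r = 147 satisfies f(r) ≡ 0 mod 13^2.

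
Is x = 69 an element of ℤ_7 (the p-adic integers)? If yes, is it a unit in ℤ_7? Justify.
x ∈ ℤ_7^× (unit); v_7(x) = 0

ℤ_7 = {x ∈ ℚ_7 : v_7(x) ≥ 0} and ℤ_7^× = {x ∈ ℤ_7 : v_7(x) = 0}. Here v_7(69) = v_7(num) − v_7(den) = 0; compare against these criteria.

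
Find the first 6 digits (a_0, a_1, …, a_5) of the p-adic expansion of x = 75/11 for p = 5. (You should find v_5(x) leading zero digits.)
(a_0, …, a_5) = (0, 0, 3, 4, 0, 3)

v_5(75/11) = 2, so a_0 = ... = a_1 = 0. Factor out: x = 5^2 · u with u = 3/11 a unit in ℤ_5. Expand u iteratively via a_{v+i} = u_i mod 5, u_{i+1} = (u_i − a_{v+i})/5:
  u_0 = 3/11;  a_2 = 3;  u_1 = (u_0 − 3)/5 = -6/11
  u_1 = -6/11;  a_3 = 4;  u_2 = (u_1 − 4)/5 = -10/11
  u_2 = -10/11;  a_4 = 0;  u_3 = (u_2 − 0)/5 = -2/11
  u_3 = -2/11;  a_5 = 3;  u_4 = (u_3 − 3)/5 = -7/11
Digits: (0, 0, 3, 4, 0, 3).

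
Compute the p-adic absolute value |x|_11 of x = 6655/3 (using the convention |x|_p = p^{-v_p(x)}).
|6655/3|_11 = 1/1331

Step 1 — compute v_11(x) by factoring powers of 11 out of the numerator and denominator: v_11(6655/3) = 3. Step 2 — apply |x|_p = p^{-v_p(x)} = 11^{-3} = 1/1331.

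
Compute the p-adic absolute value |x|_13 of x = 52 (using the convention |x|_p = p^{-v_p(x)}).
|52|_13 = 1/13

Step 1 — compute v_13(x) by factoring powers of 13 out of the numerator and denominator: v_13(52) = 1. Step 2 — apply |x|_p = p^{-v_p(x)} = 13^{-1} = 1/13.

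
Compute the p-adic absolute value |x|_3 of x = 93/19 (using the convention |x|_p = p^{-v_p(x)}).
|93/19|_3 = 1/3

Step 1 — compute v_3(x) by factoring powers of 3 out of the numerator and denominator: v_3(93/19) = 1. Step 2 — apply |x|_p = p^{-v_p(x)} = 3^{-1} = 1/3.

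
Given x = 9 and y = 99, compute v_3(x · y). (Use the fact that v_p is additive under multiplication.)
v_3(891) = 4

v_p(x) = 2 (factor: 9 = 3^2 · 1); v_p(y) = 2 (factor: 99 = 3^2 · 11). Additivity: v_p(xy) = v_p(x) + v_p(y) = 2 + 2 = 4. (Direct check: xy = 891 = 3^4 · (11).)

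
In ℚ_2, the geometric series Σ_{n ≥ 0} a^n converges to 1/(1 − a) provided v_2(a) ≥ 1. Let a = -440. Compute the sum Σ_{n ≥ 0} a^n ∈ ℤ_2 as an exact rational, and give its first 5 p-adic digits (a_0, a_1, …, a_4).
Σ a^n = 1/(1 − a) = 1/441;  first 5 digits = (1, 0, 0, 1, 0)

v_2(a) = 3 ≥ 1, so the series converges in ℤ_2 to 1/(1 − a) = 1/(1 − (-440)) = 1/441. Expand this rational in ℤ_2: compute digits iteratively via d_i = x_i mod 2, x_{i+1} = (x_i − d_i)/2. The first 5 digits are (1, 0, 0, 1, 0).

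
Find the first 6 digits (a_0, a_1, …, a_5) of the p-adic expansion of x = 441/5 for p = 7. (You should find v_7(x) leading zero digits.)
(a_0, …, a_5) = (0, 0, 6, 5, 2, 1)

v_7(441/5) = 2, so a_0 = ... = a_1 = 0. Factor out: x = 7^2 · u with u = 9/5 a unit in ℤ_7. Expand u iteratively via a_{v+i} = u_i mod 7, u_{i+1} = (u_i − a_{v+i})/7:
  u_0 = 9/5;  a_2 = 6;  u_1 = (u_0 − 6)/7 = -3/5
  u_1 = -3/5;  a_3 = 5;  u_2 = (u_1 − 5)/7 = -4/5
  u_2 = -4/5;  a_4 = 2;  u_3 = (u_2 − 2)/7 = -2/5
  u_3 = -2/5;  a_5 = 1;  u_4 = (u_3 − 1)/7 = -1/5
Digits: (0, 0, 6, 5, 2, 1).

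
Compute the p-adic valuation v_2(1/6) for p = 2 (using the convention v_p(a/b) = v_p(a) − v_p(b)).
v_2(1/6) = -1

Factor powers of 2 from the numerator and denominator of the reduced fraction: 1 = 2^0 · 1 and 6 = 2^1 · 3. Apply v_p(a/b) = v_p(a) − v_p(b): v_2(1/6) = 0 − 1 = -1.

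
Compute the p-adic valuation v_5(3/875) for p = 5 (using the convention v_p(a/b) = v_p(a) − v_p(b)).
v_5(3/875) = -3

Factor powers of 5 from the numerator and denominator of the reduced fraction: 3 = 5^0 · 3 and 875 = 5^3 · 7. Apply v_p(a/b) = v_p(a) − v_p(b): v_5(3/875) = 0 − 3 = -3.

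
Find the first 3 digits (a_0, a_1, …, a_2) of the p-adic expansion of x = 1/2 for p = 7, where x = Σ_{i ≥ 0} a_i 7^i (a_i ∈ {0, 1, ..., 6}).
(a_0, …, a_2) = (4, 3, 3)

v_7(1/2) = 0 (numerator and denominator both coprime to 7), so x ∈ ℤ_7^×. Compute digits iteratively via a_i = x_i mod 7, x_{i+1} = (x_i − a_i)/7, with x_0 = x:
  x_0 = 1/2;  a_0 = 4;  x_1 = (x_0 − 4)/7 = -1/2
  x_1 = -1/2;  a_1 = 3;  x_2 = (x_1 − 3)/7 = -1/2
  x_2 = -1/2;  a_2 = 3;  x_3 = (x_2 − 3)/7 = -1/2
Digits: (4, 3, 3).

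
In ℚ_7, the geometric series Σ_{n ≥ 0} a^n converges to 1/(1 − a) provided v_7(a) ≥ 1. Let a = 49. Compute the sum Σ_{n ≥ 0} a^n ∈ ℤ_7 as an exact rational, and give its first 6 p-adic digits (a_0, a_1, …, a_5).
Σ a^n = 1/(1 − a) = -1/48;  first 6 digits = (1, 0, 1, 0, 1, 0)

v_7(a) = 2 ≥ 1, so the series converges in ℤ_7 to 1/(1 − a) = 1/(1 − 49) = -1/48. Expand this rational in ℤ_7: compute digits iteratively via d_i = x_i mod 7, x_{i+1} = (x_i − d_i)/7. The first 6 digits are (1, 0, 1, 0, 1, 0).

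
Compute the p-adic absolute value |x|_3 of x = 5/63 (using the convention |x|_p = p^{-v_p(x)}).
|5/63|_3 = 9

Step 1 — compute v_3(x) by factoring powers of 3 out of the numerator and denominator: v_3(5/63) = -2. Step 2 — apply |x|_p = p^{-v_p(x)} = 3^{2} = 9.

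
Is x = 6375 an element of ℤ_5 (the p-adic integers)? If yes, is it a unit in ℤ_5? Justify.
x ∈ ℤ_5 but not a unit; v_5(x) = 3 > 0

ℤ_5 = {x ∈ ℚ_5 : v_5(x) ≥ 0} and ℤ_5^× = {x ∈ ℤ_5 : v_5(x) = 0}. Here v_5(6375) = v_5(num) − v_5(den) = 3; compare against these criteria.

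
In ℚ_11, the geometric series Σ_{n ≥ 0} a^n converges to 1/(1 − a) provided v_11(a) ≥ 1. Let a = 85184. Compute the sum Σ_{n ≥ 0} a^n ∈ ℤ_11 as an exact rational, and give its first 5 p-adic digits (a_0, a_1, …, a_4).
Σ a^n = 1/(1 − a) = -1/85183;  first 5 digits = (1, 0, 0, 9, 5)

v_11(a) = 3 ≥ 1, so the series converges in ℤ_11 to 1/(1 − a) = 1/(1 − 85184) = -1/85183. Expand this rational in ℤ_11: compute digits iteratively via d_i = x_i mod 11, x_{i+1} = (x_i − d_i)/11. The first 5 digits are (1, 0, 0, 9, 5).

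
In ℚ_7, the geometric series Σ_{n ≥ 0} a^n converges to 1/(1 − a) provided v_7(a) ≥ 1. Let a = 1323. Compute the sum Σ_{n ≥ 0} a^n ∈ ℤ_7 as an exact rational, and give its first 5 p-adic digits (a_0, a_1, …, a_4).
Σ a^n = 1/(1 − a) = -1/1322;  first 5 digits = (1, 0, 6, 3, 1)

v_7(a) = 2 ≥ 1, so the series converges in ℤ_7 to 1/(1 − a) = 1/(1 − 1323) = -1/1322. Expand this rational in ℤ_7: compute digits iteratively via d_i = x_i mod 7, x_{i+1} = (x_i − d_i)/7. The first 5 digits are (1, 0, 6, 3, 1).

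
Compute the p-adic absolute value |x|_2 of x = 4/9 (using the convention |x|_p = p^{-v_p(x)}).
|4/9|_2 = 1/4

Step 1 — compute v_2(x) by factoring powers of 2 out of the numerator and denominator: v_2(4/9) = 2. Step 2 — apply |x|_p = p^{-v_p(x)} = 2^{-2} = 1/4.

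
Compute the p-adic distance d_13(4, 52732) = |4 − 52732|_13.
d_13(4, 52732) = 1/2197

Step 1 — x − y = 4 − 52732 = -52728. Step 2 — v_13(-52728) = 3 (factor: -52728 = −(13^3 · 24); the sign does not affect v_p). Step 3 — |x − y|_13 = 13^{-3} = 1/2197.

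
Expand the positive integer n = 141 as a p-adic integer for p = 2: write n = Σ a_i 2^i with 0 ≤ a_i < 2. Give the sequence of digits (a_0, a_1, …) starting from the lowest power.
(a_0, a_1, …) = (1, 0, 1, 1, 0, 0, 0, 1)

Repeated division by 2 gives the digits low-to-high: 141 = 1 + 1·2^2 + 1·2^3 + 1·2^7. Digit sequence: (1, 0, 1, 1, 0, 0, 0, 1).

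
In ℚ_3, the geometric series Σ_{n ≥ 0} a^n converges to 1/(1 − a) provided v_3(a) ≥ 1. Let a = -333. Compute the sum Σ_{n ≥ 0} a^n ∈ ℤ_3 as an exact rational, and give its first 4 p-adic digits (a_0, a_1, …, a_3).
Σ a^n = 1/(1 − a) = 1/334;  first 4 digits = (1, 0, 2, 2)

v_3(a) = 2 ≥ 1, so the series converges in ℤ_3 to 1/(1 − a) = 1/(1 − (-333)) = 1/334. Expand this rational in ℤ_3: compute digits iteratively via d_i = x_i mod 3, x_{i+1} = (x_i − d_i)/3. The first 4 digits are (1, 0, 2, 2).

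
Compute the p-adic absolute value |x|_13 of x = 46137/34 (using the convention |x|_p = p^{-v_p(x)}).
|46137/34|_13 = 1/2197

Step 1 — compute v_13(x) by factoring powers of 13 out of the numerator and denominator: v_13(46137/34) = 3. Step 2 — apply |x|_p = p^{-v_p(x)} = 13^{-3} = 1/2197.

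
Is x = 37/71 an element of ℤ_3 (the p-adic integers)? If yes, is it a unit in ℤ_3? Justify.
x ∈ ℤ_3^× (unit); v_3(x) = 0

ℤ_3 = {x ∈ ℚ_3 : v_3(x) ≥ 0} and ℤ_3^× = {x ∈ ℤ_3 : v_3(x) = 0}. Here v_3(37/71) = v_3(num) − v_3(den) = 0; compare against these criteria.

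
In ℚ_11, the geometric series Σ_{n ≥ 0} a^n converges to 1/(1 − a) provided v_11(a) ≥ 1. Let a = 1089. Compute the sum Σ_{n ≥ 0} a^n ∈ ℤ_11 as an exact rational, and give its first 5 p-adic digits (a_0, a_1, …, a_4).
Σ a^n = 1/(1 − a) = -1/1088;  first 5 digits = (1, 0, 9, 0, 4)

v_11(a) = 2 ≥ 1, so the series converges in ℤ_11 to 1/(1 − a) = 1/(1 − 1089) = -1/1088. Expand this rational in ℤ_11: compute digits iteratively via d_i = x_i mod 11, x_{i+1} = (x_i − d_i)/11. The first 5 digits are (1, 0, 9, 0, 4).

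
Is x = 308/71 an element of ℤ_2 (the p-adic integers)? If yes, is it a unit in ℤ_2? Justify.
x ∈ ℤ_2 but not a unit; v_2(x) = 2 > 0

ℤ_2 = {x ∈ ℚ_2 : v_2(x) ≥ 0} and ℤ_2^× = {x ∈ ℤ_2 : v_2(x) = 0}. Here v_2(308/71) = v_2(num) − v_2(den) = 2; compare against these criteria.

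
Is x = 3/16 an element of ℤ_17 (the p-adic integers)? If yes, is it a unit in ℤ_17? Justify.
x ∈ ℤ_17^× (unit); v_17(x) = 0

ℤ_17 = {x ∈ ℚ_17 : v_17(x) ≥ 0} and ℤ_17^× = {x ∈ ℤ_17 : v_17(x) = 0}. Here v_17(3/16) = v_17(num) − v_17(den) = 0; compare against these criteria.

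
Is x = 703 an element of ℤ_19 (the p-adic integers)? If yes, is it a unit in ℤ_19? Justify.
x ∈ ℤ_19 but not a unit; v_19(x) = 1 > 0

ℤ_19 = {x ∈ ℚ_19 : v_19(x) ≥ 0} and ℤ_19^× = {x ∈ ℤ_19 : v_19(x) = 0}. Here v_19(703) = v_19(num) − v_19(den) = 1; compare against these criteria.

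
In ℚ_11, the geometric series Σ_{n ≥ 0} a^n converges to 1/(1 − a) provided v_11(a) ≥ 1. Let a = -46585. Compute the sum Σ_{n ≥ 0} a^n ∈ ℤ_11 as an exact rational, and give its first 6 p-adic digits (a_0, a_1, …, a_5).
Σ a^n = 1/(1 − a) = 1/46586;  first 6 digits = (1, 0, 0, 9, 7, 10)

v_11(a) = 3 ≥ 1, so the series converges in ℤ_11 to 1/(1 − a) = 1/(1 − (-46585)) = 1/46586. Expand this rational in ℤ_11: compute digits iteratively via d_i = x_i mod 11, x_{i+1} = (x_i − d_i)/11. The first 6 digits are (1, 0, 0, 9, 7, 10).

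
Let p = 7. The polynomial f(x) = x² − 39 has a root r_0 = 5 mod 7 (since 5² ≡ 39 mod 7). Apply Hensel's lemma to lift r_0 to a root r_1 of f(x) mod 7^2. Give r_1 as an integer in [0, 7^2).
r_1 = 26 (mod 49)

Hensel's recurrence: r_{i+1} = r_i − f(r_i)·(f′(r_i))^{-1} mod 7^{i+2}, with f′(x) = 2x. Iterate:
  r_0 = 5 (mod 7)
  r_1 = 26 (mod 49)
Final: r_1 = 26, and one checks f(r_1) ≡ 0 mod 7^2.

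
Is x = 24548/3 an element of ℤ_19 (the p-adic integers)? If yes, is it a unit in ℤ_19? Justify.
x ∈ ℤ_19 but not a unit; v_19(x) = 2 > 0

ℤ_19 = {x ∈ ℚ_19 : v_19(x) ≥ 0} and ℤ_19^× = {x ∈ ℤ_19 : v_19(x) = 0}. Here v_19(24548/3) = v_19(num) − v_19(den) = 2; compare against these criteria.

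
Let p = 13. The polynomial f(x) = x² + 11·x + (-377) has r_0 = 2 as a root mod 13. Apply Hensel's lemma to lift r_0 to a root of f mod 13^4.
r_3 = 27302 (mod 28561)

Hensel: r_{i+1} = r_i − f(r_i)·(f′(r_i))^{-1} mod 13^{i+2}, f′(x) = 2x + 11. Iterate:
  r_0 = 2 (mod 13)
  r_1 = 93 (mod 169)
  r_2 = 938 (mod 2197)
  r_3 = 27302 (mod 28561)
Final: r = 27302 satisfies f(r) ≡ 0 mod 13^4.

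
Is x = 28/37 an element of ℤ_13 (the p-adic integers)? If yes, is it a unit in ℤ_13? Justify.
x ∈ ℤ_13^× (unit); v_13(x) = 0

ℤ_13 = {x ∈ ℚ_13 : v_13(x) ≥ 0} and ℤ_13^× = {x ∈ ℤ_13 : v_13(x) = 0}. Here v_13(28/37) = v_13(num) − v_13(den) = 0; compare against these criteria.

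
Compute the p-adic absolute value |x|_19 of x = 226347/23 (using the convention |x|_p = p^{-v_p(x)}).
|226347/23|_19 = 1/6859

Step 1 — compute v_19(x) by factoring powers of 19 out of the numerator and denominator: v_19(226347/23) = 3. Step 2 — apply |x|_p = p^{-v_p(x)} = 19^{-3} = 1/6859.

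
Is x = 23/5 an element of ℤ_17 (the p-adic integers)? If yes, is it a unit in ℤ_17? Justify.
x ∈ ℤ_17^× (unit); v_17(x) = 0

ℤ_17 = {x ∈ ℚ_17 : v_17(x) ≥ 0} and ℤ_17^× = {x ∈ ℤ_17 : v_17(x) = 0}. Here v_17(23/5) = v_17(num) − v_17(den) = 0; compare against these criteria.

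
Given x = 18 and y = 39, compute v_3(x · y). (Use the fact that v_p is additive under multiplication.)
v_3(702) = 3

v_p(x) = 2 (factor: 18 = 3^2 · 2); v_p(y) = 1 (factor: 39 = 3^1 · 13). Additivity: v_p(xy) = v_p(x) + v_p(y) = 2 + 1 = 3. (Direct check: xy = 702 = 3^3 · (26).)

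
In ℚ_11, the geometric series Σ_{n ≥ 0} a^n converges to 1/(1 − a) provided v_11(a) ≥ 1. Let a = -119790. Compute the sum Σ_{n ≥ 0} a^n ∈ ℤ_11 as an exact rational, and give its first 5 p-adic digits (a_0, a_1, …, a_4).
Σ a^n = 1/(1 − a) = 1/119791;  first 5 digits = (1, 0, 0, 9, 2)

v_11(a) = 3 ≥ 1, so the series converges in ℤ_11 to 1/(1 − a) = 1/(1 − (-119790)) = 1/119791. Expand this rational in ℤ_11: compute digits iteratively via d_i = x_i mod 11, x_{i+1} = (x_i − d_i)/11. The first 5 digits are (1, 0, 0, 9, 2).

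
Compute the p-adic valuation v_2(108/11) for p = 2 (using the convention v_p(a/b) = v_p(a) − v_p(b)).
v_2(108/11) = 2

Factor powers of 2 from the numerator and denominator of the reduced fraction: 108 = 2^2 · 27 and 11 = 2^0 · 11. Apply v_p(a/b) = v_p(a) − v_p(b): v_2(108/11) = 2 − 0 = 2.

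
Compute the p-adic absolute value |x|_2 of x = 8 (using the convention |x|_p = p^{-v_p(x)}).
|8|_2 = 1/8

Step 1 — compute v_2(x) by factoring powers of 2 out of the numerator and denominator: v_2(8) = 3. Step 2 — apply |x|_p = p^{-v_p(x)} = 2^{-3} = 1/8.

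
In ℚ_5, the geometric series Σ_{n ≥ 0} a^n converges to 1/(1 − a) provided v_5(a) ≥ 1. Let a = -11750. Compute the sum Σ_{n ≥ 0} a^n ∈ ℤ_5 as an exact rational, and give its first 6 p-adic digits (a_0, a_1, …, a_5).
Σ a^n = 1/(1 − a) = 1/11751;  first 6 digits = (1, 0, 0, 1, 1, 1)

v_5(a) = 3 ≥ 1, so the series converges in ℤ_5 to 1/(1 − a) = 1/(1 − (-11750)) = 1/11751. Expand this rational in ℤ_5: compute digits iteratively via d_i = x_i mod 5, x_{i+1} = (x_i − d_i)/5. The first 6 digits are (1, 0, 0, 1, 1, 1).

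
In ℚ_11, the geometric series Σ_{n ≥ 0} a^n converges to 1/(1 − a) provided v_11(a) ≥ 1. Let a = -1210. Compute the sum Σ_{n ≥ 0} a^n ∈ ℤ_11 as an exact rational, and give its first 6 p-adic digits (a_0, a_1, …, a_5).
Σ a^n = 1/(1 − a) = 1/1211;  first 6 digits = (1, 0, 1, 10, 0, 9)

v_11(a) = 2 ≥ 1, so the series converges in ℤ_11 to 1/(1 − a) = 1/(1 − (-1210)) = 1/1211. Expand this rational in ℤ_11: compute digits iteratively via d_i = x_i mod 11, x_{i+1} = (x_i − d_i)/11. The first 6 digits are (1, 0, 1, 10, 0, 9).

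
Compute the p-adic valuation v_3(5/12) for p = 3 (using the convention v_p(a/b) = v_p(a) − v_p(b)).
v_3(5/12) = -1

Factor powers of 3 from the numerator and denominator of the reduced fraction: 5 = 3^0 · 5 and 12 = 3^1 · 4. Apply v_p(a/b) = v_p(a) − v_p(b): v_3(5/12) = 0 − 1 = -1.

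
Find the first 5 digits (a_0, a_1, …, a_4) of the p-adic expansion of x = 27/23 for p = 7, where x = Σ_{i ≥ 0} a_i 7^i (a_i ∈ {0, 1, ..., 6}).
(a_0, …, a_4) = (3, 4, 0, 6, 4)

v_7(27/23) = 0 (numerator and denominator both coprime to 7), so x ∈ ℤ_7^×. Compute digits iteratively via a_i = x_i mod 7, x_{i+1} = (x_i − a_i)/7, with x_0 = x:
  x_0 = 27/23;  a_0 = 3;  x_1 = (x_0 − 3)/7 = -6/23
  x_1 = -6/23;  a_1 = 4;  x_2 = (x_1 − 4)/7 = -14/23
  x_2 = -14/23;  a_2 = 0;  x_3 = (x_2 − 0)/7 = -2/23
  x_3 = -2/23;  a_3 = 6;  x_4 = (x_3 − 6)/7 = -20/23
  x_4 = -20/23;  a_4 = 4;  x_5 = (x_4 − 4)/7 = -16/23
Digits: (3, 4, 0, 6, 4).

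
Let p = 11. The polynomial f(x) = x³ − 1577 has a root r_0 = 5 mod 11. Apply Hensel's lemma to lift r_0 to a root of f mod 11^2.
r_1 = 5 (mod 121)

Hensel: r_{i+1} = r_i − f(r_i)/f′(r_i) mod 11^{i+2}, where f′(x) = 3x². Iterate:
  r_0 = 5 (mod 11)
  r_1 = 5 (mod 121)
Final: r = 5 with f(r) ≡ 0 mod 11^2.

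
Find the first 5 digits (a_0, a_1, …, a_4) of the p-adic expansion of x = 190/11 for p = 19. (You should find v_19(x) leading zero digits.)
(a_0, …, a_4) = (0, 13, 8, 3, 5)

v_19(190/11) = 1, so a_0 = ... = a_0 = 0. Factor out: x = 19^1 · u with u = 10/11 a unit in ℤ_19. Expand u iteratively via a_{v+i} = u_i mod 19, u_{i+1} = (u_i − a_{v+i})/19:
  u_0 = 10/11;  a_1 = 13;  u_1 = (u_0 − 13)/19 = -7/11
  u_1 = -7/11;  a_2 = 8;  u_2 = (u_1 − 8)/19 = -5/11
  u_2 = -5/11;  a_3 = 3;  u_3 = (u_2 − 3)/19 = -2/11
  u_3 = -2/11;  a_4 = 5;  u_4 = (u_3 − 5)/19 = -3/11
Digits: (0, 13, 8, 3, 5).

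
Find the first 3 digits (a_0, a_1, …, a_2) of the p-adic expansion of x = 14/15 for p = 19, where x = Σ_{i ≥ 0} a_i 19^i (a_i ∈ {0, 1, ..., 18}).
(a_0, …, a_2) = (6, 1, 5)

v_19(14/15) = 0 (numerator and denominator both coprime to 19), so x ∈ ℤ_19^×. Compute digits iteratively via a_i = x_i mod 19, x_{i+1} = (x_i − a_i)/19, with x_0 = x:
  x_0 = 14/15;  a_0 = 6;  x_1 = (x_0 − 6)/19 = -4/15
  x_1 = -4/15;  a_1 = 1;  x_2 = (x_1 − 1)/19 = -1/15
  x_2 = -1/15;  a_2 = 5;  x_3 = (x_2 − 5)/19 = -4/15
Digits: (6, 1, 5).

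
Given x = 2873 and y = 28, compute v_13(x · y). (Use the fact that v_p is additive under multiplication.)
v_13(80444) = 2

v_p(x) = 2 (factor: 2873 = 13^2 · 17); v_p(y) = 0 (factor: 28 = 13^0 · 28). Additivity: v_p(xy) = v_p(x) + v_p(y) = 2 + 0 = 2. (Direct check: xy = 80444 = 13^2 · (476).)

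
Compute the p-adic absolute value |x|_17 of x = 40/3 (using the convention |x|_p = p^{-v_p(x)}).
|40/3|_17 = 1

Step 1 — compute v_17(x) by factoring powers of 17 out of the numerator and denominator: v_17(40/3) = 0. Step 2 — apply |x|_p = p^{-v_p(x)} = 17^{0} = 1.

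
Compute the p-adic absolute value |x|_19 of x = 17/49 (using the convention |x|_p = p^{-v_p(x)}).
|17/49|_19 = 1

Step 1 — compute v_19(x) by factoring powers of 19 out of the numerator and denominator: v_19(17/49) = 0. Step 2 — apply |x|_p = p^{-v_p(x)} = 19^{0} = 1.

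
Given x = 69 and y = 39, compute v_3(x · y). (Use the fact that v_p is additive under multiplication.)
v_3(2691) = 2

v_p(x) = 1 (factor: 69 = 3^1 · 23); v_p(y) = 1 (factor: 39 = 3^1 · 13). Additivity: v_p(xy) = v_p(x) + v_p(y) = 1 + 1 = 2. (Direct check: xy = 2691 = 3^2 · (299).)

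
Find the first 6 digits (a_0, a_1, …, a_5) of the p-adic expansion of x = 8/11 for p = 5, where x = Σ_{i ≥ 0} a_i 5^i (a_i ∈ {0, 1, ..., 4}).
(a_0, …, a_5) = (3, 0, 4, 1, 1, 2)

v_5(8/11) = 0 (numerator and denominator both coprime to 5), so x ∈ ℤ_5^×. Compute digits iteratively via a_i = x_i mod 5, x_{i+1} = (x_i − a_i)/5, with x_0 = x:
  x_0 = 8/11;  a_0 = 3;  x_1 = (x_0 − 3)/5 = -5/11
  x_1 = -5/11;  a_1 = 0;  x_2 = (x_1 − 0)/5 = -1/11
  x_2 = -1/11;  a_2 = 4;  x_3 = (x_2 − 4)/5 = -9/11
  x_3 = -9/11;  a_3 = 1;  x_4 = (x_3 − 1)/5 = -4/11
  x_4 = -4/11;  a_4 = 1;  x_5 = (x_4 − 1)/5 = -3/11
  x_5 = -3/11;  a_5 = 2;  x_6 = (x_5 − 2)/5 = -5/11
Digits: (3, 0, 4, 1, 1, 2).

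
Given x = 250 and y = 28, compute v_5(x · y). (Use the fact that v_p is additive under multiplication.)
v_5(7000) = 3

v_p(x) = 3 (factor: 250 = 5^3 · 2); v_p(y) = 0 (factor: 28 = 5^0 · 28). Additivity: v_p(xy) = v_p(x) + v_p(y) = 3 + 0 = 3. (Direct check: xy = 7000 = 5^3 · (56).)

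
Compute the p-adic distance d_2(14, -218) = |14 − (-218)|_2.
d_2(14, -218) = 1/8

Step 1 — x − y = 14 − (-218) = 232. Step 2 — v_2(232) = 3 (factor: 232 = (2^3 · 29); the sign does not affect v_p). Step 3 — |x − y|_2 = 2^{-3} = 1/8.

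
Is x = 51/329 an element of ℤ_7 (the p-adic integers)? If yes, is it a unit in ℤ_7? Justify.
x ∉ ℤ_7 (v_7(x) = -1 < 0)

ℤ_7 = {x ∈ ℚ_7 : v_7(x) ≥ 0} and ℤ_7^× = {x ∈ ℤ_7 : v_7(x) = 0}. Here v_7(51/329) = v_7(num) − v_7(den) = -1; compare against these criteria.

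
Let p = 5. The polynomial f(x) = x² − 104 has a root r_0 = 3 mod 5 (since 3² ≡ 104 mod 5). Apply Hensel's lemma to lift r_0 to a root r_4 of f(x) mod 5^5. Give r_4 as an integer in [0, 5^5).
r_4 = 2473 (mod 3125)

Hensel's recurrence: r_{i+1} = r_i − f(r_i)·(f′(r_i))^{-1} mod 5^{i+2}, with f′(x) = 2x. Iterate:
  r_0 = 3 (mod 5)
  r_1 = 23 (mod 25)
  r_2 = 98 (mod 125)
  r_3 = 598 (mod 625)
  r_4 = 2473 (mod 3125)
Final: r_4 = 2473, and one checks f(r_4) ≡ 0 mod 5^5.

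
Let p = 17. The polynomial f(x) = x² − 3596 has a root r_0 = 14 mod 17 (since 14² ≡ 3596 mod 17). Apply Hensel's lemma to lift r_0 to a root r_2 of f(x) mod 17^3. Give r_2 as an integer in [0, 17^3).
r_2 = 4264 (mod 4913)

Hensel's recurrence: r_{i+1} = r_i − f(r_i)·(f′(r_i))^{-1} mod 17^{i+2}, with f′(x) = 2x. Iterate:
  r_0 = 14 (mod 17)
  r_1 = 218 (mod 289)
  r_2 = 4264 (mod 4913)
Final: r_2 = 4264, and one checks f(r_2) ≡ 0 mod 17^3.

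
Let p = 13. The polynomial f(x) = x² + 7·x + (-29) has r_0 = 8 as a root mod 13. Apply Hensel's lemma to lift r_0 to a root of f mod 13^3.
r_2 = 1503 (mod 2197)

Hensel: r_{i+1} = r_i − f(r_i)·(f′(r_i))^{-1} mod 13^{i+2}, f′(x) = 2x + 7. Iterate:
  r_0 = 8 (mod 13)
  r_1 = 151 (mod 169)
  r_2 = 1503 (mod 2197)
Final: r = 1503 satisfies f(r) ≡ 0 mod 13^3.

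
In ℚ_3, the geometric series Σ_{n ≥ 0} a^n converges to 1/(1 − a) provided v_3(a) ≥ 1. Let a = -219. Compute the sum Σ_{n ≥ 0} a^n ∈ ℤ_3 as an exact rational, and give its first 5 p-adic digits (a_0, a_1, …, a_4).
Σ a^n = 1/(1 − a) = 1/220;  first 5 digits = (1, 2, 0, 0, 2)

v_3(a) = 1 ≥ 1, so the series converges in ℤ_3 to 1/(1 − a) = 1/(1 − (-219)) = 1/220. Expand this rational in ℤ_3: compute digits iteratively via d_i = x_i mod 3, x_{i+1} = (x_i − d_i)/3. The first 5 digits are (1, 2, 0, 0, 2).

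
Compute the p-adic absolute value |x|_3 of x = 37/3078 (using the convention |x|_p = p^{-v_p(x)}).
|37/3078|_3 = 81

Step 1 — compute v_3(x) by factoring powers of 3 out of the numerator and denominator: v_3(37/3078) = -4. Step 2 — apply |x|_p = p^{-v_p(x)} = 3^{4} = 81.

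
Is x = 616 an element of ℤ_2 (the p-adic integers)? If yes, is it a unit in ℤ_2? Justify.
x ∈ ℤ_2 but not a unit; v_2(x) = 3 > 0

ℤ_2 = {x ∈ ℚ_2 : v_2(x) ≥ 0} and ℤ_2^× = {x ∈ ℤ_2 : v_2(x) = 0}. Here v_2(616) = v_2(num) − v_2(den) = 3; compare against these criteria.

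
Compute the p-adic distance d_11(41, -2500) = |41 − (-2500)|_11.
d_11(41, -2500) = 1/121

Step 1 — x − y = 41 − (-2500) = 2541. Step 2 — v_11(2541) = 2 (factor: 2541 = (11^2 · 21); the sign does not affect v_p). Step 3 — |x − y|_11 = 11^{-2} = 1/121.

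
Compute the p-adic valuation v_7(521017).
v_7(521017) = 5

v_7(n) is the largest exponent k such that 7^k divides n. Factor out: 521017 = 7^5 · 31. (Sign doesn't affect v_p.) So v_7(521017) = 5.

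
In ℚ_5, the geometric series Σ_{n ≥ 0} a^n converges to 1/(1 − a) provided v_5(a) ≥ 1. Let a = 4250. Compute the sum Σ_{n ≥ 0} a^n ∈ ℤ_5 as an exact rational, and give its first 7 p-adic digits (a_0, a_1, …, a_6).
Σ a^n = 1/(1 − a) = -1/4249;  first 7 digits = (1, 0, 0, 4, 1, 1, 1)

v_5(a) = 3 ≥ 1, so the series converges in ℤ_5 to 1/(1 − a) = 1/(1 − 4250) = -1/4249. Expand this rational in ℤ_5: compute digits iteratively via d_i = x_i mod 5, x_{i+1} = (x_i − d_i)/5. The first 7 digits are (1, 0, 0, 4, 1, 1, 1).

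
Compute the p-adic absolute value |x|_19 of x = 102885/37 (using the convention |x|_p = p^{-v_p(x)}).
|102885/37|_19 = 1/6859

Step 1 — compute v_19(x) by factoring powers of 19 out of the numerator and denominator: v_19(102885/37) = 3. Step 2 — apply |x|_p = p^{-v_p(x)} = 19^{-3} = 1/6859.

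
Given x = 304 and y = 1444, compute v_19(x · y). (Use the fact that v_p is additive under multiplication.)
v_19(438976) = 3

v_p(x) = 1 (factor: 304 = 19^1 · 16); v_p(y) = 2 (factor: 1444 = 19^2 · 4). Additivity: v_p(xy) = v_p(x) + v_p(y) = 1 + 2 = 3. (Direct check: xy = 438976 = 19^3 · (64).)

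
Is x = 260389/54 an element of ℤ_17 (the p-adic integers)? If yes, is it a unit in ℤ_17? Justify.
x ∈ ℤ_17 but not a unit; v_17(x) = 3 > 0

ℤ_17 = {x ∈ ℚ_17 : v_17(x) ≥ 0} and ℤ_17^× = {x ∈ ℤ_17 : v_17(x) = 0}. Here v_17(260389/54) = v_17(num) − v_17(den) = 3; compare against these criteria.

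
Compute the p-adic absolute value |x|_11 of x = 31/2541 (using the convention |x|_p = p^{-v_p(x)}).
|31/2541|_11 = 121

Step 1 — compute v_11(x) by factoring powers of 11 out of the numerator and denominator: v_11(31/2541) = -2. Step 2 — apply |x|_p = p^{-v_p(x)} = 11^{2} = 121.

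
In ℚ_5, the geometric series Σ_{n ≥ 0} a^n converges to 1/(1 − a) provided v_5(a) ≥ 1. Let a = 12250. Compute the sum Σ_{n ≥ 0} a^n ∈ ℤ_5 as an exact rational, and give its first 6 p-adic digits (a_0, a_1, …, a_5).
Σ a^n = 1/(1 − a) = -1/12249;  first 6 digits = (1, 0, 0, 3, 4, 3)

v_5(a) = 3 ≥ 1, so the series converges in ℤ_5 to 1/(1 − a) = 1/(1 − 12250) = -1/12249. Expand this rational in ℤ_5: compute digits iteratively via d_i = x_i mod 5, x_{i+1} = (x_i − d_i)/5. The first 6 digits are (1, 0, 0, 3, 4, 3).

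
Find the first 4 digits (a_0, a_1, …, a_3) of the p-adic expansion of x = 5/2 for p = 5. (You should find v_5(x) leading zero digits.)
(a_0, …, a_3) = (0, 3, 2, 2)

v_5(5/2) = 1, so a_0 = ... = a_0 = 0. Factor out: x = 5^1 · u with u = 1/2 a unit in ℤ_5. Expand u iteratively via a_{v+i} = u_i mod 5, u_{i+1} = (u_i − a_{v+i})/5:
  u_0 = 1/2;  a_1 = 3;  u_1 = (u_0 − 3)/5 = -1/2
  u_1 = -1/2;  a_2 = 2;  u_2 = (u_1 − 2)/5 = -1/2
  u_2 = -1/2;  a_3 = 2;  u_3 = (u_2 − 2)/5 = -1/2
Digits: (0, 3, 2, 2).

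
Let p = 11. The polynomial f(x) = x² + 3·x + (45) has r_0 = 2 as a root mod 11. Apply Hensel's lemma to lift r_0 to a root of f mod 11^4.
r_3 = 2950 (mod 14641)

Hensel: r_{i+1} = r_i − f(r_i)·(f′(r_i))^{-1} mod 11^{i+2}, f′(x) = 2x + 3. Iterate:
  r_0 = 2 (mod 11)
  r_1 = 46 (mod 121)
  r_2 = 288 (mod 1331)
  r_3 = 2950 (mod 14641)
Final: r = 2950 satisfies f(r) ≡ 0 mod 11^4.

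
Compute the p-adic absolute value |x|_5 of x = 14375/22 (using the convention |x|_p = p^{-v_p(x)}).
|14375/22|_5 = 1/625

Step 1 — compute v_5(x) by factoring powers of 5 out of the numerator and denominator: v_5(14375/22) = 4. Step 2 — apply |x|_p = p^{-v_p(x)} = 5^{-4} = 1/625.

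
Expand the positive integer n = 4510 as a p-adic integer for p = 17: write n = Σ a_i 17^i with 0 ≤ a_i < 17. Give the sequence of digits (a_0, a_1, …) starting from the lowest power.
(a_0, a_1, …) = (5, 10, 15)

Repeated division by 17 gives the digits low-to-high: 4510 = 5 + 10·17^1 + 15·17^2. Digit sequence: (5, 10, 15).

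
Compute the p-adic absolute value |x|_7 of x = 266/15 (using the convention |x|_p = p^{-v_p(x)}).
|266/15|_7 = 1/7

Step 1 — compute v_7(x) by factoring powers of 7 out of the numerator and denominator: v_7(266/15) = 1. Step 2 — apply |x|_p = p^{-v_p(x)} = 7^{-1} = 1/7.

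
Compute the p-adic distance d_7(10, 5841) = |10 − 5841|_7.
d_7(10, 5841) = 1/343

Step 1 — x − y = 10 − 5841 = -5831. Step 2 — v_7(-5831) = 3 (factor: -5831 = −(7^3 · 17); the sign does not affect v_p). Step 3 — |x − y|_7 = 7^{-3} = 1/343.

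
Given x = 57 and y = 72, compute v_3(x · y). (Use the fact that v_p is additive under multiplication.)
v_3(4104) = 3

v_p(x) = 1 (factor: 57 = 3^1 · 19); v_p(y) = 2 (factor: 72 = 3^2 · 8). Additivity: v_p(xy) = v_p(x) + v_p(y) = 1 + 2 = 3. (Direct check: xy = 4104 = 3^3 · (152).)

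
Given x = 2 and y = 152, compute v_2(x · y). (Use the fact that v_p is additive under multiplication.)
v_2(304) = 4

v_p(x) = 1 (factor: 2 = 2^1 · 1); v_p(y) = 3 (factor: 152 = 2^3 · 19). Additivity: v_p(xy) = v_p(x) + v_p(y) = 1 + 3 = 4. (Direct check: xy = 304 = 2^4 · (19).)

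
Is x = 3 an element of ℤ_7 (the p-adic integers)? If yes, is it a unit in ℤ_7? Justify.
x ∈ ℤ_7^× (unit); v_7(x) = 0

ℤ_7 = {x ∈ ℚ_7 : v_7(x) ≥ 0} and ℤ_7^× = {x ∈ ℤ_7 : v_7(x) = 0}. Here v_7(3) = v_7(num) − v_7(den) = 0; compare against these criteria.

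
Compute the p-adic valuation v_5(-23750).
v_5(-23750) = 4

v_5(n) is the largest exponent k such that 5^k divides n. Factor out: -23750 = -5^4 · 38. (Sign doesn't affect v_p.) So v_5(-23750) = 4.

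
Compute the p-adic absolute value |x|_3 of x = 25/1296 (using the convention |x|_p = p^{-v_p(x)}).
|25/1296|_3 = 81

Step 1 — compute v_3(x) by factoring powers of 3 out of the numerator and denominator: v_3(25/1296) = -4. Step 2 — apply |x|_p = p^{-v_p(x)} = 3^{4} = 81.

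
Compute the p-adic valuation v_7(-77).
v_7(-77) = 1

v_7(n) is the largest exponent k such that 7^k divides n. Factor out: -77 = -7^1 · 11. (Sign doesn't affect v_p.) So v_7(-77) = 1.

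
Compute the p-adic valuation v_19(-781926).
v_19(-781926) = 4

v_19(n) is the largest exponent k such that 19^k divides n. Factor out: -781926 = -19^4 · 6. (Sign doesn't affect v_p.) So v_19(-781926) = 4.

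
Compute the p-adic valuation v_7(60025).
v_7(60025) = 4

v_7(n) is the largest exponent k such that 7^k divides n. Factor out: 60025 = 7^4 · 25. (Sign doesn't affect v_p.) So v_7(60025) = 4.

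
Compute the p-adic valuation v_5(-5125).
v_5(-5125) = 3

v_5(n) is the largest exponent k such that 5^k divides n. Factor out: -5125 = -5^3 · 41. (Sign doesn't affect v_p.) So v_5(-5125) = 3.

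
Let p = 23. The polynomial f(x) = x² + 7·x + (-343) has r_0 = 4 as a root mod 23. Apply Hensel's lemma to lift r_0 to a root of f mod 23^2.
r_1 = 165 (mod 529)

Hensel: r_{i+1} = r_i − f(r_i)·(f′(r_i))^{-1} mod 23^{i+2}, f′(x) = 2x + 7. Iterate:
  r_0 = 4 (mod 23)
  r_1 = 165 (mod 529)
Final: r = 165 satisfies f(r) ≡ 0 mod 23^2.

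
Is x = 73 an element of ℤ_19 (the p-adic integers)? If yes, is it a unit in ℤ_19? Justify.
x ∈ ℤ_19^× (unit); v_19(x) = 0

ℤ_19 = {x ∈ ℚ_19 : v_19(x) ≥ 0} and ℤ_19^× = {x ∈ ℤ_19 : v_19(x) = 0}. Here v_19(73) = v_19(num) − v_19(den) = 0; compare against these criteria.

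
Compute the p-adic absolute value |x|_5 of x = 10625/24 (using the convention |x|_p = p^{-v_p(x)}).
|10625/24|_5 = 1/625

Step 1 — compute v_5(x) by factoring powers of 5 out of the numerator and denominator: v_5(10625/24) = 4. Step 2 — apply |x|_p = p^{-v_p(x)} = 5^{-4} = 1/625.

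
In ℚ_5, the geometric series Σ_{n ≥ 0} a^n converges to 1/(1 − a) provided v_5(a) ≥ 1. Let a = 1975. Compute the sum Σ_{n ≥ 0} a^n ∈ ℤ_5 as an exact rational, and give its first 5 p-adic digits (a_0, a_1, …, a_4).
Σ a^n = 1/(1 − a) = -1/1974;  first 5 digits = (1, 0, 4, 0, 4)

v_5(a) = 2 ≥ 1, so the series converges in ℤ_5 to 1/(1 − a) = 1/(1 − 1975) = -1/1974. Expand this rational in ℤ_5: compute digits iteratively via d_i = x_i mod 5, x_{i+1} = (x_i − d_i)/5. The first 5 digits are (1, 0, 4, 0, 4).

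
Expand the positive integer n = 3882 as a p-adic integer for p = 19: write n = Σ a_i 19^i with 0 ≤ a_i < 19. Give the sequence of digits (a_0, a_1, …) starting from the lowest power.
(a_0, a_1, …) = (6, 14, 10)

Repeated division by 19 gives the digits low-to-high: 3882 = 6 + 14·19^1 + 10·19^2. Digit sequence: (6, 14, 10).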